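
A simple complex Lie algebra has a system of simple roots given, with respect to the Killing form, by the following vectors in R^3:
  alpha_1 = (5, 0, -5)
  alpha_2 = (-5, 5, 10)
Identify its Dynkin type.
G_2

Compute the Cartan integers a_ij = 2(alpha_i, alpha_j)/(alpha_j, alpha_j); the resulting 2x2 Cartan matrix is
[[2, -1], [-3, 2]].
The roots have two lengths (squared-length ratio 3:1); the short ones are alpha_{1}. The associated Dynkin diagram is two nodes joined by a triple edge (G_2), so the type is G_2.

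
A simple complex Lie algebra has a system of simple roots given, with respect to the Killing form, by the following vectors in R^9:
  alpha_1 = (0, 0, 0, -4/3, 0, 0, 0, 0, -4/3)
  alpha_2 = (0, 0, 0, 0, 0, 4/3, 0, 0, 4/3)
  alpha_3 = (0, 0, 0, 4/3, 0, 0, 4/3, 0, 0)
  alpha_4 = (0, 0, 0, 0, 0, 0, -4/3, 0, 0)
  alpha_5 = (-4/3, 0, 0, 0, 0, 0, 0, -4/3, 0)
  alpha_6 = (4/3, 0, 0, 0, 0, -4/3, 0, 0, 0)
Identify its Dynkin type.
B_6

Compute the Cartan integers a_ij = 2(alpha_i, alpha_j)/(alpha_j, alpha_j); the resulting 6x6 Cartan matrix is
[[2, -1, -1, 0, 0, 0], [-1, 2, 0, 0, 0, -1], [-1, 0, 2, -2, 0, 0], [0, 0, -1, 2, 0, 0], [0, 0, 0, 0, 2, -1], [0, -1, 0, 0, -1, 2]].
The roots have two lengths (squared-length ratio 2:1); the short ones are alpha_{4}. The associated Dynkin diagram is a chain of 6 nodes with a double edge at one end; the terminal node there is the unique short simple root (B_6), so the type is B_6 (the algebra so(13)).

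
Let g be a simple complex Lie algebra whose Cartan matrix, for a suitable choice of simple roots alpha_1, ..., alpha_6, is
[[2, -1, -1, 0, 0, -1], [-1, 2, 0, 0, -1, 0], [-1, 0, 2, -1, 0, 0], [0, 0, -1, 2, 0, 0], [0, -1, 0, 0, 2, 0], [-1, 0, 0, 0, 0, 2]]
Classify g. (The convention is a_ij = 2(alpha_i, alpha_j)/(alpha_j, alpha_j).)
The matrix has rank 6 with 2's on the diagonal. Reading the off-diagonal entries as Dynkin edges (a single edge where a_ij = a_ji = -1; a double or triple edge where a_ij * a_ji = 2 or 3), the diagram is a chain of 5 nodes with one extra node attached to the third node from one end (E_6). One simple-root ordering that puts it in standard form is (alpha_4, alpha_6, alpha_3, alpha_1, alpha_2, alpha_5). So the algebra is type E_6.

E6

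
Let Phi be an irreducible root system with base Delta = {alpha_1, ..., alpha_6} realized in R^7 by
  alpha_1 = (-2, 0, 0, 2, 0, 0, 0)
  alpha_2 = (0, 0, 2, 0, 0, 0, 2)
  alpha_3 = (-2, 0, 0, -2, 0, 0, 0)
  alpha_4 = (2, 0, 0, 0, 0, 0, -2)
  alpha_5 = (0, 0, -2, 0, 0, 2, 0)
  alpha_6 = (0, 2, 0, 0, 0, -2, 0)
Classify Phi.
D6

Compute the Cartan integers a_ij = 2(alpha_i, alpha_j)/(alpha_j, alpha_j); the resulting 6x6 Cartan matrix is
[[2, 0, 0, -1, 0, 0], [0, 2, 0, -1, -1, 0], [0, 0, 2, -1, 0, 0], [-1, -1, -1, 2, 0, 0], [0, -1, 0, 0, 2, -1], [0, 0, 0, 0, -1, 2]].
All simple roots have the same length, so the diagram is simply laced. The associated Dynkin diagram is a chain of 4 nodes with a fork of two nodes at one end (D_6), so the type is D_6 (the algebra so(12)).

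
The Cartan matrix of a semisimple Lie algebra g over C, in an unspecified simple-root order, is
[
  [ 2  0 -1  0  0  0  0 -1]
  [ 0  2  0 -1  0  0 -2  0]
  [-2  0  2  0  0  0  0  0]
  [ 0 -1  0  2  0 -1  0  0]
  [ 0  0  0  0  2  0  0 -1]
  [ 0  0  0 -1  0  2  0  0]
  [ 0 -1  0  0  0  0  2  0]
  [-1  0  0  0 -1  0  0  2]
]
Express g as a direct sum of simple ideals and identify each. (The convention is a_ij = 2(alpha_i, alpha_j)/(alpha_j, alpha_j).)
The diagram associated to this matrix has two connected components: the simple roots {alpha_2, alpha_4, alpha_6, alpha_7} form a chain of 4 nodes with a double edge at one end; the terminal node there is the unique short simple root (B_4), and {alpha_1, alpha_3, alpha_5, alpha_8} form a chain of 4 nodes with a double edge at one end; the terminal node there is the unique long simple root (C_4). A semisimple Lie algebra decomposes uniquely as the direct sum of simple ideals, one per connected component of its Dynkin diagram, so g ≅ B_4 ⊕ C_4 (dimension 36 + 36 = 72).

B_4 (so(9)) + C_4 (sp(8))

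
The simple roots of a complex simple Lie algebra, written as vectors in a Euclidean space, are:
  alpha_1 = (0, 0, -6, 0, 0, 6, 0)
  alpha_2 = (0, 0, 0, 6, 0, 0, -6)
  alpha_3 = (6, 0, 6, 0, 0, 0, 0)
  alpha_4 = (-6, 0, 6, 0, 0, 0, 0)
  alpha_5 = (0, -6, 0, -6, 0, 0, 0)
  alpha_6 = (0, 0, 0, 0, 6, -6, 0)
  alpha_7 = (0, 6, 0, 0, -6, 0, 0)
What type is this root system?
Compute the Cartan integers a_ij = 2(alpha_i, alpha_j)/(alpha_j, alpha_j); the resulting 7x7 Cartan matrix is
[[2, 0, -1, -1, 0, -1, 0], [0, 2, 0, 0, -1, 0, 0], [-1, 0, 2, 0, 0, 0, 0], [-1, 0, 0, 2, 0, 0, 0], [0, -1, 0, 0, 2, 0, -1], [-1, 0, 0, 0, 0, 2, -1], [0, 0, 0, 0, -1, -1, 2]].
All simple roots have the same length, so the diagram is simply laced. The associated Dynkin diagram is a chain of 5 nodes with a fork of two nodes at one end (D_7), so the type is D_7 (the algebra so(14)).

D_7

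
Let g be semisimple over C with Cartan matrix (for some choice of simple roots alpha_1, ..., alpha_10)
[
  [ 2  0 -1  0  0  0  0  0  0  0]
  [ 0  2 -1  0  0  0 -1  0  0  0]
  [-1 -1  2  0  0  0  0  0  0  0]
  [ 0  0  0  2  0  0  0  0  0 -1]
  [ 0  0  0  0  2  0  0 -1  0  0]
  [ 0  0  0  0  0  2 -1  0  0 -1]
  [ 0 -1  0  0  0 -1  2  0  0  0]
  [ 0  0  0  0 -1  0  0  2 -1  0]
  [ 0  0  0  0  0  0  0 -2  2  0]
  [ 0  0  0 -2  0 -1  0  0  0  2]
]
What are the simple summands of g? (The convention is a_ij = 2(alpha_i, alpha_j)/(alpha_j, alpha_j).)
The diagram associated to this matrix has two connected components: the simple roots {alpha_1, alpha_2, alpha_3, alpha_4, alpha_6, alpha_7, alpha_10} form a chain of 7 nodes with a double edge at one end; the terminal node there is the unique short simple root (B_7), and {alpha_5, alpha_8, alpha_9} form a chain of 3 nodes with a double edge at one end; the terminal node there is the unique long simple root (C_3). A semisimple Lie algebra decomposes uniquely as the direct sum of simple ideals, one per connected component of its Dynkin diagram, so g ≅ B_7 ⊕ C_3 (dimension 105 + 21 = 126).

B_7 (so(15)) + C_3 (sp(6))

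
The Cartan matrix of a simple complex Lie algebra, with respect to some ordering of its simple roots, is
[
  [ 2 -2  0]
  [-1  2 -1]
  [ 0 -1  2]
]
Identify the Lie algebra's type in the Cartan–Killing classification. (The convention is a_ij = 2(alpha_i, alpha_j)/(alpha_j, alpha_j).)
The matrix has rank 3 with 2's on the diagonal. Reading the off-diagonal entries as Dynkin edges (a single edge where a_ij = a_ji = -1; a double or triple edge where a_ij * a_ji = 2 or 3), the diagram is a chain of 3 nodes with a double edge at one end; the terminal node there is the unique long simple root (C_3). One simple-root ordering that puts it in standard form is (alpha_3, alpha_2, alpha_1). So the algebra is type C_3, i.e. sp(6).

C_3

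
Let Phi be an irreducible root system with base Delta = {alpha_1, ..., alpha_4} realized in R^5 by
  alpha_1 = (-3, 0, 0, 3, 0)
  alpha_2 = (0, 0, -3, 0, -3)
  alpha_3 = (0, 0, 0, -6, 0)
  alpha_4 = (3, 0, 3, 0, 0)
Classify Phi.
type C_4

Compute the Cartan integers a_ij = 2(alpha_i, alpha_j)/(alpha_j, alpha_j); the resulting 4x4 Cartan matrix is
[[2, 0, -1, -1], [0, 2, 0, -1], [-2, 0, 2, 0], [-1, -1, 0, 2]].
The roots have two lengths (squared-length ratio 2:1); the short ones are alpha_{1,2,4}. The associated Dynkin diagram is a chain of 4 nodes with a double edge at one end; the terminal node there is the unique long simple root (C_4), so the type is C_4 (the algebra sp(8)).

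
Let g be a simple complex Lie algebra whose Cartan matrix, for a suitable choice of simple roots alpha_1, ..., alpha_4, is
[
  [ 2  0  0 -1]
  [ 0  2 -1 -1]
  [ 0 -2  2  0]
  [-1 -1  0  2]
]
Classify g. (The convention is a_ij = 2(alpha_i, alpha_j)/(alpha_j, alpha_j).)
The matrix has rank 4 with 2's on the diagonal. Reading the off-diagonal entries as Dynkin edges (a single edge where a_ij = a_ji = -1; a double or triple edge where a_ij * a_ji = 2 or 3), the diagram is a chain of 4 nodes with a double edge at one end; the terminal node there is the unique long simple root (C_4). One simple-root ordering that puts it in standard form is (alpha_1, alpha_4, alpha_2, alpha_3). So the algebra is type C_4, i.e. sp(8).

type C_4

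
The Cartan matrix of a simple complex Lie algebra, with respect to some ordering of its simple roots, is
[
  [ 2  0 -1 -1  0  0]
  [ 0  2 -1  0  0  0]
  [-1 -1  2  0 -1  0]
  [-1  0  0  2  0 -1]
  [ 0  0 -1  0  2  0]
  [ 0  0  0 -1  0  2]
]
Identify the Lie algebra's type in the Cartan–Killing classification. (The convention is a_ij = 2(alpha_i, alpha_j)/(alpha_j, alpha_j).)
The matrix has rank 6 with 2's on the diagonal. Reading the off-diagonal entries as Dynkin edges (a single edge where a_ij = a_ji = -1; a double or triple edge where a_ij * a_ji = 2 or 3), the diagram is a chain of 4 nodes with a fork of two nodes at one end (D_6). One simple-root ordering that puts it in standard form is (alpha_6, alpha_4, alpha_1, alpha_3, alpha_5, alpha_2). So the algebra is type D_6, i.e. so(12).

type D_6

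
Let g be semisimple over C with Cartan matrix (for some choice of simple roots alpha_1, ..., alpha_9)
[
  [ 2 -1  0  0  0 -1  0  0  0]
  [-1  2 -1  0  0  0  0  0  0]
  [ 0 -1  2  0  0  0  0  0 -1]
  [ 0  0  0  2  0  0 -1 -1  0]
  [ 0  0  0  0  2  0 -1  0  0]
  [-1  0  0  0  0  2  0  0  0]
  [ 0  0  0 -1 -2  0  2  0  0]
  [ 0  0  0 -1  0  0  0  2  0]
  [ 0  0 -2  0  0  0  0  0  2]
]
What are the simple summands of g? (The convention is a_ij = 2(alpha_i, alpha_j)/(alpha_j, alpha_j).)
B_4 (so(9)) + C_5 (sp(10))

The diagram associated to this matrix has two connected components: the simple roots {alpha_4, alpha_5, alpha_7, alpha_8} form a chain of 4 nodes with a double edge at one end; the terminal node there is the unique short simple root (B_4), and {alpha_1, alpha_2, alpha_3, alpha_6, alpha_9} form a chain of 5 nodes with a double edge at one end; the terminal node there is the unique long simple root (C_5). A semisimple Lie algebra decomposes uniquely as the direct sum of simple ideals, one per connected component of its Dynkin diagram, so g ≅ B_4 ⊕ C_5 (dimension 36 + 55 = 91).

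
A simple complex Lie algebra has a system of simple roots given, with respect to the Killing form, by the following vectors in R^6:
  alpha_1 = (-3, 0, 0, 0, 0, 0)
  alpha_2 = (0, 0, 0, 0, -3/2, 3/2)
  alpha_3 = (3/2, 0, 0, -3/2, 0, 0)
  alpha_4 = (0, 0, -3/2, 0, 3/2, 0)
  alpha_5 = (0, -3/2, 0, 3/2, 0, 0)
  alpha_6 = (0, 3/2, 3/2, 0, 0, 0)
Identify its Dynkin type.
Compute the Cartan integers a_ij = 2(alpha_i, alpha_j)/(alpha_j, alpha_j); the resulting 6x6 Cartan matrix is
[[2, 0, -2, 0, 0, 0], [0, 2, 0, -1, 0, 0], [-1, 0, 2, 0, -1, 0], [0, -1, 0, 2, 0, -1], [0, 0, -1, 0, 2, -1], [0, 0, 0, -1, -1, 2]].
The roots have two lengths (squared-length ratio 2:1); the short ones are alpha_{2,3,4,5,6}. The associated Dynkin diagram is a chain of 6 nodes with a double edge at one end; the terminal node there is the unique long simple root (C_6), so the type is C_6 (the algebra sp(12)).

type C_6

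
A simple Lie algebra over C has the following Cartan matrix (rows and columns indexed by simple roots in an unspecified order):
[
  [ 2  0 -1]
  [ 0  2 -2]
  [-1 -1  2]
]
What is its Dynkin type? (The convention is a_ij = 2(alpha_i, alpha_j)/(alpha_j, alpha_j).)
C3

The matrix has rank 3 with 2's on the diagonal. Reading the off-diagonal entries as Dynkin edges (a single edge where a_ij = a_ji = -1; a double or triple edge where a_ij * a_ji = 2 or 3), the diagram is a chain of 3 nodes with a double edge at one end; the terminal node there is the unique long simple root (C_3). One simple-root ordering that puts it in standard form is (alpha_1, alpha_3, alpha_2). So the algebra is type C_3, i.e. sp(6).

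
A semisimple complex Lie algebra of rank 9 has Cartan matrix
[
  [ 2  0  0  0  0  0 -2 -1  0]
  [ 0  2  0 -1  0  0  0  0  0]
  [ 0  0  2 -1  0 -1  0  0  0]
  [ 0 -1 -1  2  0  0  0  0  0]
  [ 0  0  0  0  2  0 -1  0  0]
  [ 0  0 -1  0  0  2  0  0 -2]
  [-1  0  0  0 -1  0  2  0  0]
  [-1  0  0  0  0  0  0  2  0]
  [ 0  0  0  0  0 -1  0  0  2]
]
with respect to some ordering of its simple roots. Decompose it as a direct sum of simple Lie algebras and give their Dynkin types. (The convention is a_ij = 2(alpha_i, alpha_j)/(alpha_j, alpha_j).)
B_5 ⊕ F_4

The diagram associated to this matrix has two connected components: the simple roots {alpha_2, alpha_3, alpha_4, alpha_6, alpha_9} form a chain of 5 nodes with a double edge at one end; the terminal node there is the unique short simple root (B_5), and {alpha_1, alpha_5, alpha_7, alpha_8} form a chain of 4 nodes with a double edge between the middle two (F_4). A semisimple Lie algebra decomposes uniquely as the direct sum of simple ideals, one per connected component of its Dynkin diagram, so g ≅ B_5 ⊕ F_4 (dimension 55 + 52 = 107).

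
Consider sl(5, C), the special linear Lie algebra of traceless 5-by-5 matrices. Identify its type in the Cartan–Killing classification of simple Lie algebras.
This is sl(5), which has dimension 5^2 - 1 = 24 and rank 5 - 1 = 4 (a Cartan subalgebra is the diagonal traceless matrices). In the classification of classical Lie algebras, the special linear algebra sl(n+1) has type A_n; here n = 4, so the Dynkin diagram is a chain of 4 nodes with single edges (A_4). Hence the type is A_4.

A4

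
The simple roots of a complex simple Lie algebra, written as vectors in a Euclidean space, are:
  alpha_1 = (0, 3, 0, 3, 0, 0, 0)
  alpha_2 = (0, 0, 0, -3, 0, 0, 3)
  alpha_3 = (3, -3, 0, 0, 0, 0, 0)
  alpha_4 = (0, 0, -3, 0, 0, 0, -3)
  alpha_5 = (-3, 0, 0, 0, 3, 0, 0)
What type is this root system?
A_5

Compute the Cartan integers a_ij = 2(alpha_i, alpha_j)/(alpha_j, alpha_j); the resulting 5x5 Cartan matrix is
[[2, -1, -1, 0, 0], [-1, 2, 0, -1, 0], [-1, 0, 2, 0, -1], [0, -1, 0, 2, 0], [0, 0, -1, 0, 2]].
All simple roots have the same length, so the diagram is simply laced. The associated Dynkin diagram is a chain of 5 nodes with single edges (A_5), so the type is A_5 (the algebra sl(6)).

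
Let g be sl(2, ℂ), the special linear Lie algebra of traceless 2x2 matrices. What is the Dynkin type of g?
type A_1

This is sl(2), which has dimension 2^2 - 1 = 3 and rank 2 - 1 = 1 (a Cartan subalgebra is the diagonal traceless matrices). In the classification of classical Lie algebras, the special linear algebra sl(n+1) has type A_n; here n = 1, so the Dynkin diagram is a chain of 1 nodes with single edges (A_1). Hence the type is A_1.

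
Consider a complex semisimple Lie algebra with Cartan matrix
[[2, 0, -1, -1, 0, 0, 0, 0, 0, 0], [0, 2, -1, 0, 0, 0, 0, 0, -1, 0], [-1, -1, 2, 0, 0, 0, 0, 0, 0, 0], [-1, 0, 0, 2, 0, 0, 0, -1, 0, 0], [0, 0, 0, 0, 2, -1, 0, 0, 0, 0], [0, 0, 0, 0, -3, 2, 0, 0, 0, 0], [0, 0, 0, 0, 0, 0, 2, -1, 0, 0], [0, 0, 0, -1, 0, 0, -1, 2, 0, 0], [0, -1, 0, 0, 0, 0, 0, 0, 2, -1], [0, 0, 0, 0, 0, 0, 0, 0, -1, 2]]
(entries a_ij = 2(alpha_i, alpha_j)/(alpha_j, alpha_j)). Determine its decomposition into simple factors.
A8 + G2

The diagram associated to this matrix has two connected components: the simple roots {alpha_1, alpha_2, alpha_3, alpha_4, alpha_7, alpha_8, alpha_9, alpha_10} form a chain of 8 nodes with single edges (A_8), and {alpha_5, alpha_6} form two nodes joined by a triple edge (G_2). A semisimple Lie algebra decomposes uniquely as the direct sum of simple ideals, one per connected component of its Dynkin diagram, so g ≅ A_8 ⊕ G_2 (dimension 80 + 14 = 94).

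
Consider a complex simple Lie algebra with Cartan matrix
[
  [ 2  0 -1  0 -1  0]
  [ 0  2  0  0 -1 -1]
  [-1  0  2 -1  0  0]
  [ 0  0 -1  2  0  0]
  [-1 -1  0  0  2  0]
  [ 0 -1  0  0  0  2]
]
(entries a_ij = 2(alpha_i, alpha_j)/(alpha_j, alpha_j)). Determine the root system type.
type A_6

The matrix has rank 6 with 2's on the diagonal. Reading the off-diagonal entries as Dynkin edges (a single edge where a_ij = a_ji = -1; a double or triple edge where a_ij * a_ji = 2 or 3), the diagram is a chain of 6 nodes with single edges (A_6). One simple-root ordering that puts it in standard form is (alpha_6, alpha_2, alpha_5, alpha_1, alpha_3, alpha_4). So the algebra is type A_6, i.e. sl(7).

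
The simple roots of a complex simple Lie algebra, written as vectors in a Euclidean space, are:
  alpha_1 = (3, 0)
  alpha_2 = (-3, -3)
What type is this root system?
B_2 (so(5))

Compute the Cartan integers a_ij = 2(alpha_i, alpha_j)/(alpha_j, alpha_j); the resulting 2x2 Cartan matrix is
[[2, -1], [-2, 2]].
The roots have two lengths (squared-length ratio 2:1); the short ones are alpha_{1}. The associated Dynkin diagram is a chain of 2 nodes with a double edge at one end; the terminal node there is the unique short simple root (B_2), so the type is B_2 (the algebra so(5)).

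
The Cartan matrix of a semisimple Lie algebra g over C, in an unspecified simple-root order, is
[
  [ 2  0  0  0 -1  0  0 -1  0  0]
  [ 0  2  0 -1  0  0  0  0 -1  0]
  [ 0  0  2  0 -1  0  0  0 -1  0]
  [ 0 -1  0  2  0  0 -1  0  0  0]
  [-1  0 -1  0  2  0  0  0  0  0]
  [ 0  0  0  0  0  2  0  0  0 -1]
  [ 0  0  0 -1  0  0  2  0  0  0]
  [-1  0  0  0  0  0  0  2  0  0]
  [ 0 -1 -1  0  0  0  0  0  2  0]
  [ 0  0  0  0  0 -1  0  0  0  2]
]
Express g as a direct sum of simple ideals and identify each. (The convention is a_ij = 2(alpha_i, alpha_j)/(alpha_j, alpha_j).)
The diagram associated to this matrix has two connected components: the simple roots {alpha_6, alpha_10} form a chain of 2 nodes with single edges (A_2), and {alpha_1, alpha_2, alpha_3, alpha_4, alpha_5, alpha_7, alpha_8, alpha_9} form a chain of 8 nodes with single edges (A_8). A semisimple Lie algebra decomposes uniquely as the direct sum of simple ideals, one per connected component of its Dynkin diagram, so g ≅ A_2 ⊕ A_8 (dimension 8 + 80 = 88).

A_2 (sl(3)) ⊕ A_8 (sl(9))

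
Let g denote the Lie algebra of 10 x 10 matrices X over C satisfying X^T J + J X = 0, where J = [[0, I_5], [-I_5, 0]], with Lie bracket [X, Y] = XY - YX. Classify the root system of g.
C5

This is sp(10), which has dimension 10(10+1)/2 = 55 and rank 10/2 = 5. In the classification of classical Lie algebras, the symplectic algebra sp(2n) has type C_n; here n = 5, so the Dynkin diagram is a chain of 5 nodes with a double edge at one end; the terminal node there is the unique long simple root (C_5). Hence the type is C_5.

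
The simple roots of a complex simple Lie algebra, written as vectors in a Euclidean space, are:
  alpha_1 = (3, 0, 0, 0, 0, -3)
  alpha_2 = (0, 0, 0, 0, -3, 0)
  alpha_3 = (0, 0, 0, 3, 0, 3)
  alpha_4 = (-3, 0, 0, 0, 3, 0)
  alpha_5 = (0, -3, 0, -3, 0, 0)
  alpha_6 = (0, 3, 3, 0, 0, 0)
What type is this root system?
B6

Compute the Cartan integers a_ij = 2(alpha_i, alpha_j)/(alpha_j, alpha_j); the resulting 6x6 Cartan matrix is
[[2, 0, -1, -1, 0, 0], [0, 2, 0, -1, 0, 0], [-1, 0, 2, 0, -1, 0], [-1, -2, 0, 2, 0, 0], [0, 0, -1, 0, 2, -1], [0, 0, 0, 0, -1, 2]].
The roots have two lengths (squared-length ratio 2:1); the short ones are alpha_{2}. The associated Dynkin diagram is a chain of 6 nodes with a double edge at one end; the terminal node there is the unique short simple root (B_6), so the type is B_6 (the algebra so(13)).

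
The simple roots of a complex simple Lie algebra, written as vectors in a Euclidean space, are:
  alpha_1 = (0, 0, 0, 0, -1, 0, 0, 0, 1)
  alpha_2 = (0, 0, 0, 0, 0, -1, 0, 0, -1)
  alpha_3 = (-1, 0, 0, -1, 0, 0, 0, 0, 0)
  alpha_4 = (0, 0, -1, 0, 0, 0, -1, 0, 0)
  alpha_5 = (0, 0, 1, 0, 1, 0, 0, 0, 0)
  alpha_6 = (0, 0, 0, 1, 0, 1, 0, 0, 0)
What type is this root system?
Compute the Cartan integers a_ij = 2(alpha_i, alpha_j)/(alpha_j, alpha_j); the resulting 6x6 Cartan matrix is
[[2, -1, 0, 0, -1, 0], [-1, 2, 0, 0, 0, -1], [0, 0, 2, 0, 0, -1], [0, 0, 0, 2, -1, 0], [-1, 0, 0, -1, 2, 0], [0, -1, -1, 0, 0, 2]].
All simple roots have the same length, so the diagram is simply laced. The associated Dynkin diagram is a chain of 6 nodes with single edges (A_6), so the type is A_6 (the algebra sl(7)).

A6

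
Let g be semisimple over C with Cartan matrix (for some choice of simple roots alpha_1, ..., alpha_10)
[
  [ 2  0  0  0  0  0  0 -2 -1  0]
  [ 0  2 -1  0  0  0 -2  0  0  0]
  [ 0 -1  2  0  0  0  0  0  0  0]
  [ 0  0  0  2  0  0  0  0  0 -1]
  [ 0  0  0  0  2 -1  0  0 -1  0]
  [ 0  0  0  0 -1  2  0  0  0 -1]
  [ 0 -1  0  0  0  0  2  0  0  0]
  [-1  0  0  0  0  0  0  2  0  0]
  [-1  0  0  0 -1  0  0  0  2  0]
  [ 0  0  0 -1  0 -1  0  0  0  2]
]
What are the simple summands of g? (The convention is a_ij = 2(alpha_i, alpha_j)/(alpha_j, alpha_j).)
The diagram associated to this matrix has two connected components: the simple roots {alpha_2, alpha_3, alpha_7} form a chain of 3 nodes with a double edge at one end; the terminal node there is the unique short simple root (B_3), and {alpha_1, alpha_4, alpha_5, alpha_6, alpha_8, alpha_9, alpha_10} form a chain of 7 nodes with a double edge at one end; the terminal node there is the unique short simple root (B_7). A semisimple Lie algebra decomposes uniquely as the direct sum of simple ideals, one per connected component of its Dynkin diagram, so g ≅ B_3 ⊕ B_7 (dimension 21 + 105 = 126).

B_3 ⊕ B_7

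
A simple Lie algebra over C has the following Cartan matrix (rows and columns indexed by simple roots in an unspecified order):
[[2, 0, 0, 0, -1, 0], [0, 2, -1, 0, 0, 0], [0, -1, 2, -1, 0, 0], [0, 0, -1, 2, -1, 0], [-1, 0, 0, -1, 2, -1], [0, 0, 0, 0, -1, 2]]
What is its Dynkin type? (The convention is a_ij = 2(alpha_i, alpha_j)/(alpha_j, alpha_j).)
D_6

The matrix has rank 6 with 2's on the diagonal. Reading the off-diagonal entries as Dynkin edges (a single edge where a_ij = a_ji = -1; a double or triple edge where a_ij * a_ji = 2 or 3), the diagram is a chain of 4 nodes with a fork of two nodes at one end (D_6). One simple-root ordering that puts it in standard form is (alpha_2, alpha_3, alpha_4, alpha_5, alpha_1, alpha_6). So the algebra is type D_6, i.e. so(12).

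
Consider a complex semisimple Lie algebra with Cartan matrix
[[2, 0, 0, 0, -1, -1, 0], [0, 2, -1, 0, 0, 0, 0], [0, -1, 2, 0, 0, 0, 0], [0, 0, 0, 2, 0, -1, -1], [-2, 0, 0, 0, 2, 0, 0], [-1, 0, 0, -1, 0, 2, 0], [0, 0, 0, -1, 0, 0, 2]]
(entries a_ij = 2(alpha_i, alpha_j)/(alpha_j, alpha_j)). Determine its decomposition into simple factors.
The diagram associated to this matrix has two connected components: the simple roots {alpha_2, alpha_3} form a chain of 2 nodes with single edges (A_2), and {alpha_1, alpha_4, alpha_5, alpha_6, alpha_7} form a chain of 5 nodes with a double edge at one end; the terminal node there is the unique long simple root (C_5). A semisimple Lie algebra decomposes uniquely as the direct sum of simple ideals, one per connected component of its Dynkin diagram, so g ≅ A_2 ⊕ C_5 (dimension 8 + 55 = 63).

A2 ⊕ C5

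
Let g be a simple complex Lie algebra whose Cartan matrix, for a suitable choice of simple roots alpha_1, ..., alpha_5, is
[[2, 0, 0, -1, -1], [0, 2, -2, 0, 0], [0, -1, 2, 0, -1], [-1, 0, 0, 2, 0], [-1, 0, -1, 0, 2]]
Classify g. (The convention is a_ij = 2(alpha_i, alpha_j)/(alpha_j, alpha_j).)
The matrix has rank 5 with 2's on the diagonal. Reading the off-diagonal entries as Dynkin edges (a single edge where a_ij = a_ji = -1; a double or triple edge where a_ij * a_ji = 2 or 3), the diagram is a chain of 5 nodes with a double edge at one end; the terminal node there is the unique long simple root (C_5). One simple-root ordering that puts it in standard form is (alpha_4, alpha_1, alpha_5, alpha_3, alpha_2). So the algebra is type C_5, i.e. sp(10).

C_5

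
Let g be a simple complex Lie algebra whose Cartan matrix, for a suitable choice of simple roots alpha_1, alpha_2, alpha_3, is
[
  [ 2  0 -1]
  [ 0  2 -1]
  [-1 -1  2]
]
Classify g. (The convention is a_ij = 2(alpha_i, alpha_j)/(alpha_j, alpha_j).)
The matrix has rank 3 with 2's on the diagonal. Reading the off-diagonal entries as Dynkin edges (a single edge where a_ij = a_ji = -1; a double or triple edge where a_ij * a_ji = 2 or 3), the diagram is a chain of 3 nodes with single edges (A_3). One simple-root ordering that puts it in standard form is (alpha_2, alpha_3, alpha_1). So the algebra is type A_3, i.e. sl(4).

A_3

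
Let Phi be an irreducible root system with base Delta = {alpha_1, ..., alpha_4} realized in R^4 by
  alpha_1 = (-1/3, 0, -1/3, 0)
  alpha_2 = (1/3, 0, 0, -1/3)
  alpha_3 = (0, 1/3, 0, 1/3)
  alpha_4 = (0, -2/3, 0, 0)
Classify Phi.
Compute the Cartan integers a_ij = 2(alpha_i, alpha_j)/(alpha_j, alpha_j); the resulting 4x4 Cartan matrix is
[[2, -1, 0, 0], [-1, 2, -1, 0], [0, -1, 2, -1], [0, 0, -2, 2]].
The roots have two lengths (squared-length ratio 2:1); the short ones are alpha_{1,2,3}. The associated Dynkin diagram is a chain of 4 nodes with a double edge at one end; the terminal node there is the unique long simple root (C_4), so the type is C_4 (the algebra sp(8)).

C_4 (sp(8))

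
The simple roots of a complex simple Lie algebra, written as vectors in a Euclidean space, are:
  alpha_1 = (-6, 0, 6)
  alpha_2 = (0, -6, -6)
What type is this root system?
Compute the Cartan integers a_ij = 2(alpha_i, alpha_j)/(alpha_j, alpha_j); the resulting 2x2 Cartan matrix is
[[2, -1], [-1, 2]].
All simple roots have the same length, so the diagram is simply laced. The associated Dynkin diagram is a chain of 2 nodes with single edges (A_2), so the type is A_2 (the algebra sl(3)).

type A_2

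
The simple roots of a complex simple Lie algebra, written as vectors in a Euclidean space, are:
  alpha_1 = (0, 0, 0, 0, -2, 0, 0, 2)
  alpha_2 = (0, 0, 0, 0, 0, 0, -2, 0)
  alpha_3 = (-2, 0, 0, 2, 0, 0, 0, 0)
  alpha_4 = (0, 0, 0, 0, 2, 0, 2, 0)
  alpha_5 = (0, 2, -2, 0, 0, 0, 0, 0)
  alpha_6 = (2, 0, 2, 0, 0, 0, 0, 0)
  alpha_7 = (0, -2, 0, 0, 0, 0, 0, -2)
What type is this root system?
B_7 (so(15))

Compute the Cartan integers a_ij = 2(alpha_i, alpha_j)/(alpha_j, alpha_j); the resulting 7x7 Cartan matrix is
[[2, 0, 0, -1, 0, 0, -1], [0, 2, 0, -1, 0, 0, 0], [0, 0, 2, 0, 0, -1, 0], [-1, -2, 0, 2, 0, 0, 0], [0, 0, 0, 0, 2, -1, -1], [0, 0, -1, 0, -1, 2, 0], [-1, 0, 0, 0, -1, 0, 2]].
The roots have two lengths (squared-length ratio 2:1); the short ones are alpha_{2}. The associated Dynkin diagram is a chain of 7 nodes with a double edge at one end; the terminal node there is the unique short simple root (B_7), so the type is B_7 (the algebra so(15)).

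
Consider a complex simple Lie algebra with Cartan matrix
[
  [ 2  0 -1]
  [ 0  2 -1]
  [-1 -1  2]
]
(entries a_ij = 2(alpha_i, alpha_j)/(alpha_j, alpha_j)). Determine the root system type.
The matrix has rank 3 with 2's on the diagonal. Reading the off-diagonal entries as Dynkin edges (a single edge where a_ij = a_ji = -1; a double or triple edge where a_ij * a_ji = 2 or 3), the diagram is a chain of 3 nodes with single edges (A_3). One simple-root ordering that puts it in standard form is (alpha_1, alpha_3, alpha_2). So the algebra is type A_3, i.e. sl(4).

A_3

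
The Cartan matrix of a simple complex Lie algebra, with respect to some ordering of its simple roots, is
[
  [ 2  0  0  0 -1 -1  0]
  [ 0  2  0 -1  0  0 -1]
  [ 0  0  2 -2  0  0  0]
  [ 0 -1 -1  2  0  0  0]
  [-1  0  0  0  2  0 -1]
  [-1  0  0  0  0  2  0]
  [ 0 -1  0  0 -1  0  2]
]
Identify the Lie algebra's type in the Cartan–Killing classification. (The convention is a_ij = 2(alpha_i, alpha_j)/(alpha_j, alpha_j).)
C_7

The matrix has rank 7 with 2's on the diagonal. Reading the off-diagonal entries as Dynkin edges (a single edge where a_ij = a_ji = -1; a double or triple edge where a_ij * a_ji = 2 or 3), the diagram is a chain of 7 nodes with a double edge at one end; the terminal node there is the unique long simple root (C_7). One simple-root ordering that puts it in standard form is (alpha_6, alpha_1, alpha_5, alpha_7, alpha_2, alpha_4, alpha_3). So the algebra is type C_7, i.e. sp(14).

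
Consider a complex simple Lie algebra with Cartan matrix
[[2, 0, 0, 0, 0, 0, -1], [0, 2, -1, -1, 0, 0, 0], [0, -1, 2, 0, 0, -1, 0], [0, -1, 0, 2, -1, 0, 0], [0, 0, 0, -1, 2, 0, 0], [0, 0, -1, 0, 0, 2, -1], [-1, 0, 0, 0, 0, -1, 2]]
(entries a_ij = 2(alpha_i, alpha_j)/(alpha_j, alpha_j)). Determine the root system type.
A_7 (sl(8))

The matrix has rank 7 with 2's on the diagonal. Reading the off-diagonal entries as Dynkin edges (a single edge where a_ij = a_ji = -1; a double or triple edge where a_ij * a_ji = 2 or 3), the diagram is a chain of 7 nodes with single edges (A_7). One simple-root ordering that puts it in standard form is (alpha_1, alpha_7, alpha_6, alpha_3, alpha_2, alpha_4, alpha_5). So the algebra is type A_7, i.e. sl(8).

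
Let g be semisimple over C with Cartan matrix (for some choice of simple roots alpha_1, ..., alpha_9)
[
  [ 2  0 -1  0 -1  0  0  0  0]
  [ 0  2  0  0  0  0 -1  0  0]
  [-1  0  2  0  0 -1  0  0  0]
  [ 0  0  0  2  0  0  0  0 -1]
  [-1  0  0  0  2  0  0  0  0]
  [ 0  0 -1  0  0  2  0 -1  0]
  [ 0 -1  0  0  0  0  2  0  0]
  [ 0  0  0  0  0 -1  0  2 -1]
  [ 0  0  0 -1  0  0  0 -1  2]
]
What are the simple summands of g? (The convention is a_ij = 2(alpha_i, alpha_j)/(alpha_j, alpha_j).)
A_2 (sl(3)) ⊕ A_7 (sl(8))

The diagram associated to this matrix has two connected components: the simple roots {alpha_2, alpha_7} form a chain of 2 nodes with single edges (A_2), and {alpha_1, alpha_3, alpha_4, alpha_5, alpha_6, alpha_8, alpha_9} form a chain of 7 nodes with single edges (A_7). A semisimple Lie algebra decomposes uniquely as the direct sum of simple ideals, one per connected component of its Dynkin diagram, so g ≅ A_2 ⊕ A_7 (dimension 8 + 63 = 71).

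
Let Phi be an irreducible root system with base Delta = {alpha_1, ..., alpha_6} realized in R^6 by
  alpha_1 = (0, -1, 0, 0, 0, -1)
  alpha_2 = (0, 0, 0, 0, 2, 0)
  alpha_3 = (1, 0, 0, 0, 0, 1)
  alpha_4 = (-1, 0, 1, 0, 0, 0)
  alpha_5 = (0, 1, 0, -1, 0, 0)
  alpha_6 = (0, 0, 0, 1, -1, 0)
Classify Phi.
C6

Compute the Cartan integers a_ij = 2(alpha_i, alpha_j)/(alpha_j, alpha_j); the resulting 6x6 Cartan matrix is
[[2, 0, -1, 0, -1, 0], [0, 2, 0, 0, 0, -2], [-1, 0, 2, -1, 0, 0], [0, 0, -1, 2, 0, 0], [-1, 0, 0, 0, 2, -1], [0, -1, 0, 0, -1, 2]].
The roots have two lengths (squared-length ratio 2:1); the short ones are alpha_{1,3,4,5,6}. The associated Dynkin diagram is a chain of 6 nodes with a double edge at one end; the terminal node there is the unique long simple root (C_6), so the type is C_6 (the algebra sp(12)).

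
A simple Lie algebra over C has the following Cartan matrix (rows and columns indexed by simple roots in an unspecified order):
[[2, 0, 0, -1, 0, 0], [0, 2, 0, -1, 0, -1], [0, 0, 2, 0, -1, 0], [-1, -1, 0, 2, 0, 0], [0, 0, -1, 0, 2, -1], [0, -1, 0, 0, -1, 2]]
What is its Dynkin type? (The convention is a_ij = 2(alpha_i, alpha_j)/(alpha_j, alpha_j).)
A_6

The matrix has rank 6 with 2's on the diagonal. Reading the off-diagonal entries as Dynkin edges (a single edge where a_ij = a_ji = -1; a double or triple edge where a_ij * a_ji = 2 or 3), the diagram is a chain of 6 nodes with single edges (A_6). One simple-root ordering that puts it in standard form is (alpha_3, alpha_5, alpha_6, alpha_2, alpha_4, alpha_1). So the algebra is type A_6, i.e. sl(7).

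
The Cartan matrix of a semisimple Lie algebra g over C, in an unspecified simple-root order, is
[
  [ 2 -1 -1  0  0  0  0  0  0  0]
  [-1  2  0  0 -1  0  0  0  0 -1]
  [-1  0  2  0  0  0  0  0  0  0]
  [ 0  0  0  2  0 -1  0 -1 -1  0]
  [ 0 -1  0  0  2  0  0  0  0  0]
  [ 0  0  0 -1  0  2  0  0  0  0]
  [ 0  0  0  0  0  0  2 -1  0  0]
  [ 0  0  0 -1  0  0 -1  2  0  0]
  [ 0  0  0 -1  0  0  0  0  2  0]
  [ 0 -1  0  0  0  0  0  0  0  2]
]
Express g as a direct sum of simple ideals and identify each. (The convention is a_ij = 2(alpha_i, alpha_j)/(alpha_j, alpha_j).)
The diagram associated to this matrix has two connected components: the simple roots {alpha_4, alpha_6, alpha_7, alpha_8, alpha_9} form a chain of 3 nodes with a fork of two nodes at one end (D_5), and {alpha_1, alpha_2, alpha_3, alpha_5, alpha_10} form a chain of 3 nodes with a fork of two nodes at one end (D_5). A semisimple Lie algebra decomposes uniquely as the direct sum of simple ideals, one per connected component of its Dynkin diagram, so g ≅ D_5 ⊕ D_5 (dimension 45 + 45 = 90).

D_5 ⊕ D_5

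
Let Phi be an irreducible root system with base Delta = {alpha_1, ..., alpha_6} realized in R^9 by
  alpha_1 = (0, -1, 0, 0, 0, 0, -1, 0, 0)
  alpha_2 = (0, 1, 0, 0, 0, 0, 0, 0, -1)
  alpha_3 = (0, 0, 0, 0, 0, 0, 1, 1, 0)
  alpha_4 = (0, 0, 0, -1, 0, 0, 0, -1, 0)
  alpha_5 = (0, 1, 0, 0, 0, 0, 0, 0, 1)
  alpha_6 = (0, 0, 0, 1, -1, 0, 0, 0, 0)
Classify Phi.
D6

Compute the Cartan integers a_ij = 2(alpha_i, alpha_j)/(alpha_j, alpha_j); the resulting 6x6 Cartan matrix is
[[2, -1, -1, 0, -1, 0], [-1, 2, 0, 0, 0, 0], [-1, 0, 2, -1, 0, 0], [0, 0, -1, 2, 0, -1], [-1, 0, 0, 0, 2, 0], [0, 0, 0, -1, 0, 2]].
All simple roots have the same length, so the diagram is simply laced. The associated Dynkin diagram is a chain of 4 nodes with a fork of two nodes at one end (D_6), so the type is D_6 (the algebra so(12)).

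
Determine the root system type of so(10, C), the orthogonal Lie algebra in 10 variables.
type D_5

This is so(10) with 10 even, which has dimension 10(10-1)/2 = 45 and rank 10/2 = 5. In the classification of classical Lie algebras, the orthogonal algebra so(2n) in an even number of variables has type D_n; here n = 5, so the Dynkin diagram is a chain of 3 nodes with a fork of two nodes at one end (D_5). Hence the type is D_5.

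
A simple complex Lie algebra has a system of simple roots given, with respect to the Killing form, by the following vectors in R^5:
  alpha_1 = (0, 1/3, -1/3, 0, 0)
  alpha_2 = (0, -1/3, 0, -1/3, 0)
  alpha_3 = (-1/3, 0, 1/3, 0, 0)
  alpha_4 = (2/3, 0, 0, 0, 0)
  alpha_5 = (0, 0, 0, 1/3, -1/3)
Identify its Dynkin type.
Compute the Cartan integers a_ij = 2(alpha_i, alpha_j)/(alpha_j, alpha_j); the resulting 5x5 Cartan matrix is
[[2, -1, -1, 0, 0], [-1, 2, 0, 0, -1], [-1, 0, 2, -1, 0], [0, 0, -2, 2, 0], [0, -1, 0, 0, 2]].
The roots have two lengths (squared-length ratio 2:1); the short ones are alpha_{1,2,3,5}. The associated Dynkin diagram is a chain of 5 nodes with a double edge at one end; the terminal node there is the unique long simple root (C_5), so the type is C_5 (the algebra sp(10)).

C5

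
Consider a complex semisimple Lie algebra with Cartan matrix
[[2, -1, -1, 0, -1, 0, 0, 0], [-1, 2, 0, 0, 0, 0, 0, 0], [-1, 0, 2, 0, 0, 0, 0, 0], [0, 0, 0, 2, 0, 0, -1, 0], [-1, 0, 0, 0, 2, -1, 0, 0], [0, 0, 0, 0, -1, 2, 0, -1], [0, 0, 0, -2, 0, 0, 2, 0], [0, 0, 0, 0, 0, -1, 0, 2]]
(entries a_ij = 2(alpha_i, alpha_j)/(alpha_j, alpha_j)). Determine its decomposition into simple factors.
B_2 ⊕ D_6

The diagram associated to this matrix has two connected components: the simple roots {alpha_4, alpha_7} form a chain of 2 nodes with a double edge at one end; the terminal node there is the unique short simple root (B_2), and {alpha_1, alpha_2, alpha_3, alpha_5, alpha_6, alpha_8} form a chain of 4 nodes with a fork of two nodes at one end (D_6). A semisimple Lie algebra decomposes uniquely as the direct sum of simple ideals, one per connected component of its Dynkin diagram, so g ≅ B_2 ⊕ D_6 (dimension 10 + 66 = 76).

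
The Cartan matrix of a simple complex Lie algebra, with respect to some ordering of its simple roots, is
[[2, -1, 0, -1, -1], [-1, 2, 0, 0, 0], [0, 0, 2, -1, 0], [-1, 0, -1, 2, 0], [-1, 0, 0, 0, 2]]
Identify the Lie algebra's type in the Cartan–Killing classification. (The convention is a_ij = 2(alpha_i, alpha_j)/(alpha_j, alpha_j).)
D_5 (so(10))

The matrix has rank 5 with 2's on the diagonal. Reading the off-diagonal entries as Dynkin edges (a single edge where a_ij = a_ji = -1; a double or triple edge where a_ij * a_ji = 2 or 3), the diagram is a chain of 3 nodes with a fork of two nodes at one end (D_5). One simple-root ordering that puts it in standard form is (alpha_3, alpha_4, alpha_1, alpha_2, alpha_5). So the algebra is type D_5, i.e. so(10).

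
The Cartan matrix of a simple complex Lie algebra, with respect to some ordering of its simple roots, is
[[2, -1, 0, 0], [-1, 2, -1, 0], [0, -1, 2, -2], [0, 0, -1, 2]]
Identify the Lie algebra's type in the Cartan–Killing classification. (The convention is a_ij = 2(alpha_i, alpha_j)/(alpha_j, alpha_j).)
type B_4

The matrix has rank 4 with 2's on the diagonal. Reading the off-diagonal entries as Dynkin edges (a single edge where a_ij = a_ji = -1; a double or triple edge where a_ij * a_ji = 2 or 3), the diagram is a chain of 4 nodes with a double edge at one end; the terminal node there is the unique short simple root (B_4). One simple-root ordering that puts it in standard form is (alpha_1, alpha_2, alpha_3, alpha_4). So the algebra is type B_4, i.e. so(9).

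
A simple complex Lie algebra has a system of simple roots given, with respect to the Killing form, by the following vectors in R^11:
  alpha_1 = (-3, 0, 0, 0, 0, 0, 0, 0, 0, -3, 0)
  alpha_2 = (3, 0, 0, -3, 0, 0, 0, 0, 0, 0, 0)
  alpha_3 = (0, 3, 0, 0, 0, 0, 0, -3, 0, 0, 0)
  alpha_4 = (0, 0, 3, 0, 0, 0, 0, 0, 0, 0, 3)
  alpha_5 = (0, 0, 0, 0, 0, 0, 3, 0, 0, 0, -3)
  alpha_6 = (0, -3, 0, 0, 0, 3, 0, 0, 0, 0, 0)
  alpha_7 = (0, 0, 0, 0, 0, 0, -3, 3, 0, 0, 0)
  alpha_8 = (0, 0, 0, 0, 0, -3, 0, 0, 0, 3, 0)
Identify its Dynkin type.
Compute the Cartan integers a_ij = 2(alpha_i, alpha_j)/(alpha_j, alpha_j); the resulting 8x8 Cartan matrix is
[[2, -1, 0, 0, 0, 0, 0, -1], [-1, 2, 0, 0, 0, 0, 0, 0], [0, 0, 2, 0, 0, -1, -1, 0], [0, 0, 0, 2, -1, 0, 0, 0], [0, 0, 0, -1, 2, 0, -1, 0], [0, 0, -1, 0, 0, 2, 0, -1], [0, 0, -1, 0, -1, 0, 2, 0], [-1, 0, 0, 0, 0, -1, 0, 2]].
All simple roots have the same length, so the diagram is simply laced. The associated Dynkin diagram is a chain of 8 nodes with single edges (A_8), so the type is A_8 (the algebra sl(9)).

A_8 (sl(9))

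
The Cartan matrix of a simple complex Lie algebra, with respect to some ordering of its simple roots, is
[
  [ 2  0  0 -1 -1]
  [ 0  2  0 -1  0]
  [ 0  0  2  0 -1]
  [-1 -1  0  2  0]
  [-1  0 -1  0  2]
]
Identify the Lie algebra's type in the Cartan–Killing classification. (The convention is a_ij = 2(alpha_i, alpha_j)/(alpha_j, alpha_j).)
A_5

The matrix has rank 5 with 2's on the diagonal. Reading the off-diagonal entries as Dynkin edges (a single edge where a_ij = a_ji = -1; a double or triple edge where a_ij * a_ji = 2 or 3), the diagram is a chain of 5 nodes with single edges (A_5). One simple-root ordering that puts it in standard form is (alpha_2, alpha_4, alpha_1, alpha_5, alpha_3). So the algebra is type A_5, i.e. sl(6).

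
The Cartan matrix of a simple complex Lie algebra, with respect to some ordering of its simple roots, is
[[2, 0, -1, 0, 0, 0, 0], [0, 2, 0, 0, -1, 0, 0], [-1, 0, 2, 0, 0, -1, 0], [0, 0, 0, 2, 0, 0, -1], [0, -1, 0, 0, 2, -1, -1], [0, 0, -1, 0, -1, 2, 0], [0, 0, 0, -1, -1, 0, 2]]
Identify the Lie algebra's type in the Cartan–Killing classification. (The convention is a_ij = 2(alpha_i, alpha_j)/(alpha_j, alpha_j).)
The matrix has rank 7 with 2's on the diagonal. Reading the off-diagonal entries as Dynkin edges (a single edge where a_ij = a_ji = -1; a double or triple edge where a_ij * a_ji = 2 or 3), the diagram is a chain of 6 nodes with one extra node attached to the third node from one end (E_7). One simple-root ordering that puts it in standard form is (alpha_4, alpha_2, alpha_7, alpha_5, alpha_6, alpha_3, alpha_1). So the algebra is type E_7.

E_7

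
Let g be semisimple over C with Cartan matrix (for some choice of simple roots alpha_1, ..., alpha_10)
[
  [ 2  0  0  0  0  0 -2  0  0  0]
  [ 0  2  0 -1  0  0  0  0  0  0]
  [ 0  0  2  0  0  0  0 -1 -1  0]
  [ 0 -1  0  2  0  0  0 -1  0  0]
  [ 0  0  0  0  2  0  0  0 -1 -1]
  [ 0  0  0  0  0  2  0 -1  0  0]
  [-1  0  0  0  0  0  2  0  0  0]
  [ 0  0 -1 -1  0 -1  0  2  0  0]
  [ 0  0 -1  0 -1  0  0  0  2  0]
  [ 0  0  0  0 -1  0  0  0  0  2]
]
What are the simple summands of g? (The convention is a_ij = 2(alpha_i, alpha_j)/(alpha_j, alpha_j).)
type B_2 + type E_8

The diagram associated to this matrix has two connected components: the simple roots {alpha_1, alpha_7} form a chain of 2 nodes with a double edge at one end; the terminal node there is the unique short simple root (B_2), and {alpha_2, alpha_3, alpha_4, alpha_5, alpha_6, alpha_8, alpha_9, alpha_10} form a chain of 7 nodes with one extra node attached to the third node from one end (E_8). A semisimple Lie algebra decomposes uniquely as the direct sum of simple ideals, one per connected component of its Dynkin diagram, so g ≅ B_2 ⊕ E_8 (dimension 10 + 248 = 258).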